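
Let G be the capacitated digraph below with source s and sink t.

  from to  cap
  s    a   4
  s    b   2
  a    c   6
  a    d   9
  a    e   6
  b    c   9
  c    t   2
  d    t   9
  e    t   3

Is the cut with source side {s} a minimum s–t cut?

Yes — it is a minimum cut (capacity 6).

Given cut capacity: 4 + 2 = 6.
Augment s→a→c→t: bottleneck 2, flow now 2.
Augment s→a→d→t: bottleneck 2, flow now 4.
Augment s→b→c→a→d→t: bottleneck 2, flow now 6. (uses reverse residual edge)
No augmenting path remains; maximum flow = 6.
Cut capacity 6 equals the max flow, so it is a minimum cut.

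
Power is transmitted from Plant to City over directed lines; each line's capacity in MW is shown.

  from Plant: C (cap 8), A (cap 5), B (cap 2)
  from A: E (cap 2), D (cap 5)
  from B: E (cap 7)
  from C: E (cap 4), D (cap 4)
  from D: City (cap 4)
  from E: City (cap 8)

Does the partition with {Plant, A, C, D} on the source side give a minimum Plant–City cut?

Yes — it is a minimum cut (capacity 12).

Given cut capacity: 2 + 2 + 4 + 4 = 12.
Augment Plant→A→D→City: bottleneck 4, flow now 4.
Augment Plant→A→E→City: bottleneck 1, flow now 5.
Augment Plant→B→E→City: bottleneck 2, flow now 7.
Augment Plant→C→E→City: bottleneck 4, flow now 11.
Augment Plant→C→D→A→E→City: bottleneck 1, flow now 12. (uses reverse residual edge)
No augmenting path remains; maximum flow = 12.
Cut capacity 12 equals the max flow, so it is a minimum cut.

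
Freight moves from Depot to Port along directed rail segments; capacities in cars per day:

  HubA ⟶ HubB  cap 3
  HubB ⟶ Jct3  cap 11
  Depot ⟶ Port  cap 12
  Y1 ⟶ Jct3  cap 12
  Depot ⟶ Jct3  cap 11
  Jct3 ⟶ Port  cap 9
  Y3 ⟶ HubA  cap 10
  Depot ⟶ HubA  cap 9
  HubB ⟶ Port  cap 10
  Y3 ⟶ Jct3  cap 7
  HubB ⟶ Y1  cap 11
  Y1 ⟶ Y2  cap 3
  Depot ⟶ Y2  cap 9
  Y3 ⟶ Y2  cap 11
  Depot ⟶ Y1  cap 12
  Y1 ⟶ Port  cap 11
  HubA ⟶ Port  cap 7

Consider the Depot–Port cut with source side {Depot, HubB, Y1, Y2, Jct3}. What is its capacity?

Edges leaving {Depot, HubB, Y1, Y2, Jct3}: Depot→HubA (9), Depot→Port (12), HubB→Port (10), Y1→Port (11), Jct3→Port (9).
Cut capacity = 9 + 12 + 10 + 11 + 9 = 51.

51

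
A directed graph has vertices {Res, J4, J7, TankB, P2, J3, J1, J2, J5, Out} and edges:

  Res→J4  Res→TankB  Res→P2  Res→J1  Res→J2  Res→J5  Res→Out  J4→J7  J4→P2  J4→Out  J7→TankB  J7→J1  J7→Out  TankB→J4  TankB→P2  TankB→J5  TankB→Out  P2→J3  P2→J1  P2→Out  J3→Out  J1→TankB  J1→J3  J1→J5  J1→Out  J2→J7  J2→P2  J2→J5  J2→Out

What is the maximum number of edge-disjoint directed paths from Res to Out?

Assign every edge capacity 1; by Menger, the answer equals the max flow.
Path Res→Out (+1); total 1.
Path Res→J4→Out (+1); total 2.
Path Res→TankB→Out (+1); total 3.
Path Res→P2→Out (+1); total 4.
Path Res→J1→Out (+1); total 5.
Path Res→J2→Out (+1); total 6.
No residual Res→Out path; max flow = 6.
Certifying cut of size 6: {Res→J1, Res→J2, Res→J4, Res→Out, Res→P2, Res→TankB}.

6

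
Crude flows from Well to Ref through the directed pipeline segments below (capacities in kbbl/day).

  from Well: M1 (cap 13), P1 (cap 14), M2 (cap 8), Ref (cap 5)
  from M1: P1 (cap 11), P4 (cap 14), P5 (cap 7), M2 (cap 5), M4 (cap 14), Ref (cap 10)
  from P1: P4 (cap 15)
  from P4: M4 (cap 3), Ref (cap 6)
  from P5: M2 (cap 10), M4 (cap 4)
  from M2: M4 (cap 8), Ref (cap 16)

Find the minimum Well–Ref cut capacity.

32

Augment Well→Ref: bottleneck 5, flow now 5.
Augment Well→M1→Ref: bottleneck 10, flow now 15.
Augment Well→M2→Ref: bottleneck 8, flow now 23.
Augment Well→M1→P4→Ref: bottleneck 3, flow now 26.
Augment Well→P1→P4→Ref: bottleneck 3, flow now 29.
Augment Well→P1→P4→M1→M2→Ref: bottleneck 3, flow now 32. (uses reverse residual edge)
No augmenting path remains; maximum flow = 32.
By max-flow min-cut, the minimum cut capacity equals the max flow.
In the residual graph, reachable from Well: {Well, P1, P4, M4}.
Min-cut edges: Well→M1 (13), Well→M2 (8), Well→Ref (5), P4→Ref (6); capacity 13 + 8 + 5 + 6 = 32.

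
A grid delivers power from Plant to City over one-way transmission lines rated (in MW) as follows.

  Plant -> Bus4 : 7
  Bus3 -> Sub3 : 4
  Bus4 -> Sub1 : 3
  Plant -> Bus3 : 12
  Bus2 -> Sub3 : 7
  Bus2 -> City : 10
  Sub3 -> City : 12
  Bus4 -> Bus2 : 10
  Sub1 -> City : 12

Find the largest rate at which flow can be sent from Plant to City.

Augment Plant→Bus4→Sub1→City: bottleneck 3, flow now 3.
Augment Plant→Bus4→Bus2→City: bottleneck 4, flow now 7.
Augment Plant→Bus3→Sub3→City: bottleneck 4, flow now 11.
No augmenting path remains; maximum flow = 11.
In the residual graph, reachable from Plant: {Plant, Bus3}.
Min-cut edges: Plant→Bus4 (7), Bus3→Sub3 (4); capacity 7 + 4 = 11.
This cut is saturated, so no flow can exceed 11.

11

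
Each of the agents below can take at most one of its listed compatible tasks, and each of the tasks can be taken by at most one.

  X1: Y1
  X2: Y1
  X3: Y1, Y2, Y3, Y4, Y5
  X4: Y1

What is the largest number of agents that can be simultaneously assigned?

Unit-capacity flow: source→left, listed edges, right→sink; max matching = max flow.
Augmenting path X1→Y1 (+1); matched 1.
Augmenting path X3→Y2 (+1); matched 2.
No augmenting path remains; maximum matching = 2.
König certificate: {X3, Y1} is a vertex cover of size 2 (every listed pair touches it), so no matching can be larger.

2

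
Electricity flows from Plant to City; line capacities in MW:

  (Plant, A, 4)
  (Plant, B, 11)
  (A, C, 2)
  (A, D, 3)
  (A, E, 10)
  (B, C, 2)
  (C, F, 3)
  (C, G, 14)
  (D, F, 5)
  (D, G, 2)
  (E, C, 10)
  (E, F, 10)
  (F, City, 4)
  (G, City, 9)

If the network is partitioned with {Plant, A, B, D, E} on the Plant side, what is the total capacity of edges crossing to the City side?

Edges leaving {Plant, A, B, D, E}: A→C (2), B→C (2), D→F (5), D→G (2), E→C (10), E→F (10).
Cut capacity = 2 + 2 + 5 + 2 + 10 + 10 = 31.

31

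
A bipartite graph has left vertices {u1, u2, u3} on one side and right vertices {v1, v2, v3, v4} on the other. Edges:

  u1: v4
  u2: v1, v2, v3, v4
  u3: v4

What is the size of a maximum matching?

2

Unit-capacity flow: source→left, listed edges, right→sink; max matching = max flow.
Augmenting path u1→v4 (+1); matched 1.
Augmenting path u2→v1 (+1); matched 2.
No augmenting path remains; maximum matching = 2.
König certificate: {u2, v4} is a vertex cover of size 2 (every listed pair touches it), so no matching can be larger.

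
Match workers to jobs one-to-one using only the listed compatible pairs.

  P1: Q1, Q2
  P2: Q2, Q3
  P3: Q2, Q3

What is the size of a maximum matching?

3

Unit-capacity flow: source→left, listed edges, right→sink; max matching = max flow.
Augmenting path P1→Q1 (+1); matched 1.
Augmenting path P2→Q2 (+1); matched 2.
Augmenting path P3→Q3 (+1); matched 3.
No augmenting path remains; maximum matching = 3.
König certificate: {P1, P2, P3} is a vertex cover of size 3 (every listed pair touches it), so no matching can be larger.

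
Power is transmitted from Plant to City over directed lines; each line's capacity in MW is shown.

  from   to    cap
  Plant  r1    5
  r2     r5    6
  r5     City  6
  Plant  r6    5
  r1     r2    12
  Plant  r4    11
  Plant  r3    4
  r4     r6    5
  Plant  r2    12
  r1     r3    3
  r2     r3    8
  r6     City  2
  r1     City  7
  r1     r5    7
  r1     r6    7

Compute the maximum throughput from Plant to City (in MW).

13

Augment Plant→r1→City: bottleneck 5, flow now 5.
Augment Plant→r6→City: bottleneck 2, flow now 7.
Augment Plant→r2→r5→City: bottleneck 6, flow now 13.
No augmenting path remains; maximum flow = 13.
In the residual graph, reachable from Plant: {Plant, r2, r3, r4, r6}.
Min-cut edges: Plant→r1 (5), r2→r5 (6), r6→City (2); capacity 5 + 6 + 2 = 13.
This cut is saturated, so no flow can exceed 13.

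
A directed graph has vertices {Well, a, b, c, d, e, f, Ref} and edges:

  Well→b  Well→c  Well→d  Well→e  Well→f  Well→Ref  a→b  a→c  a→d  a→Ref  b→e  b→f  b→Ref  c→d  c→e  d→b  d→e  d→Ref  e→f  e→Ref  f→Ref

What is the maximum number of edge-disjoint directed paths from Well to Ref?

5

Assign every edge capacity 1; by Menger, the answer equals the max flow.
Path Well→Ref (+1); total 1.
Path Well→b→Ref (+1); total 2.
Path Well→d→Ref (+1); total 3.
Path Well→e→Ref (+1); total 4.
Path Well→f→Ref (+1); total 5.
No residual Well→Ref path; max flow = 5.
Certifying cut of size 5: {Well→Ref, b→Ref, d→Ref, e→Ref, f→Ref}.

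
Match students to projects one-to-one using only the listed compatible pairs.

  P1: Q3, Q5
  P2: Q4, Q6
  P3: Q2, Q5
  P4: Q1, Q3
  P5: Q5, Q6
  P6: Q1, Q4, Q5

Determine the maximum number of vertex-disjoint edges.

Unit-capacity flow: source→left, listed edges, right→sink; max matching = max flow.
Augmenting path P1→Q3 (+1); matched 1.
Augmenting path P2→Q4 (+1); matched 2.
Augmenting path P3→Q2 (+1); matched 3.
Augmenting path P4→Q1 (+1); matched 4.
Augmenting path P5→Q5 (+1); matched 5.
Augmenting path P6→Q4→P2→Q6 (+1); matched 6.
No augmenting path remains; maximum matching = 6.
König certificate: {P1, P2, P3, P4, P5, P6} is a vertex cover of size 6 (every listed pair touches it), so no matching can be larger.

6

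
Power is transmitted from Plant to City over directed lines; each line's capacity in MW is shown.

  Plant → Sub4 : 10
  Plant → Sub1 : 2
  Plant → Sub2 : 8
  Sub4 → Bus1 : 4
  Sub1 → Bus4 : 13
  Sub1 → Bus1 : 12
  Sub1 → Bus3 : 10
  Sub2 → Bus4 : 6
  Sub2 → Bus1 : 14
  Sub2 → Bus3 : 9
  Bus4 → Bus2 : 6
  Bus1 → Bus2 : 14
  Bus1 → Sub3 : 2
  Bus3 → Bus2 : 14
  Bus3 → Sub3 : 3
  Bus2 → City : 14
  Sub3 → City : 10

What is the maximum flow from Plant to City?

Augment Plant→Sub4→Bus1→Bus2→City: bottleneck 4, flow now 4.
Augment Plant→Sub1→Bus4→Bus2→City: bottleneck 2, flow now 6.
Augment Plant→Sub2→Bus4→Bus2→City: bottleneck 4, flow now 10.
Augment Plant→Sub2→Bus1→Bus2→City: bottleneck 4, flow now 14.
No augmenting path remains; maximum flow = 14.
In the residual graph, reachable from Plant: {Plant, Sub4}.
Min-cut edges: Plant→Sub1 (2), Plant→Sub2 (8), Sub4→Bus1 (4); capacity 2 + 8 + 4 = 14.
This cut is saturated, so no flow can exceed 14.

14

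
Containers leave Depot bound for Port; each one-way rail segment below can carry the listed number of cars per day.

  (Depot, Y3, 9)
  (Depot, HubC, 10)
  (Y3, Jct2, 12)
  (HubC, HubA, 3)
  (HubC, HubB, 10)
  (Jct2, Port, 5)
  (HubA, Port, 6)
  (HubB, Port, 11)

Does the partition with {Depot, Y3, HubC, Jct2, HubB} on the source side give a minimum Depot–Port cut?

Given cut capacity: 3 + 5 + 11 = 19.
Augment Depot→Y3→Jct2→Port: bottleneck 5, flow now 5.
Augment Depot→HubC→HubA→Port: bottleneck 3, flow now 8.
Augment Depot→HubC→HubB→Port: bottleneck 7, flow now 15.
No augmenting path remains; maximum flow = 15.
In the residual graph, reachable from Depot: {Depot, Y3, Jct2}.
Min-cut edges: Depot→HubC (10), Jct2→Port (5); capacity 10 + 5 = 15.
Cut capacity 19 exceeds the max flow 15, so it is not minimum.

No — its capacity is 19, but the minimum cut has capacity 15.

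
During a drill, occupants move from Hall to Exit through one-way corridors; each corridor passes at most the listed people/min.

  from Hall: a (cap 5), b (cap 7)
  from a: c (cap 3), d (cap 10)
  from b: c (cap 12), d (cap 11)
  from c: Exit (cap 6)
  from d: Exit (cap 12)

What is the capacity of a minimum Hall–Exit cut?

12

Augment Hall→a→c→Exit: bottleneck 3, flow now 3.
Augment Hall→a→d→Exit: bottleneck 2, flow now 5.
Augment Hall→b→c→Exit: bottleneck 3, flow now 8.
Augment Hall→b→d→Exit: bottleneck 4, flow now 12.
No augmenting path remains; maximum flow = 12.
By max-flow min-cut, the minimum cut capacity equals the max flow.
In the residual graph, reachable from Hall: {Hall}.
Min-cut edges: Hall→a (5), Hall→b (7); capacity 5 + 7 = 12.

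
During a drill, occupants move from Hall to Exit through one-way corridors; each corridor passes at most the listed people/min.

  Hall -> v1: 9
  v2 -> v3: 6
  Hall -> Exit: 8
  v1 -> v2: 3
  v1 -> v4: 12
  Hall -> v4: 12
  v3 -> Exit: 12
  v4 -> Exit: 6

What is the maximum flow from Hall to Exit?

17

Augment Hall→Exit: bottleneck 8, flow now 8.
Augment Hall→v4→Exit: bottleneck 6, flow now 14.
Augment Hall→v1→v2→v3→Exit: bottleneck 3, flow now 17.
No augmenting path remains; maximum flow = 17.
In the residual graph, reachable from Hall: {Hall, v1, v4}.
Min-cut edges: Hall→Exit (8), v1→v2 (3), v4→Exit (6); capacity 8 + 3 + 6 = 17.
This cut is saturated, so no flow can exceed 17.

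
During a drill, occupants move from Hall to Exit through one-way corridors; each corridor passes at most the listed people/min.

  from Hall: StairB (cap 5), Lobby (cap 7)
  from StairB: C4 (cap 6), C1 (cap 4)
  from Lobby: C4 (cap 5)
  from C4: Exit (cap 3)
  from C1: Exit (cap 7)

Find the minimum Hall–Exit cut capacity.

Augment Hall→StairB→C4→Exit: bottleneck 3, flow now 3.
Augment Hall→StairB→C1→Exit: bottleneck 2, flow now 5.
Augment Hall→Lobby→C4→StairB→C1→Exit: bottleneck 2, flow now 7. (uses reverse residual edge)
No augmenting path remains; maximum flow = 7.
By max-flow min-cut, the minimum cut capacity equals the max flow.
In the residual graph, reachable from Hall: {Hall, StairB, Lobby, C4}.
Min-cut edges: StairB→C1 (4), C4→Exit (3); capacity 4 + 3 = 7.

7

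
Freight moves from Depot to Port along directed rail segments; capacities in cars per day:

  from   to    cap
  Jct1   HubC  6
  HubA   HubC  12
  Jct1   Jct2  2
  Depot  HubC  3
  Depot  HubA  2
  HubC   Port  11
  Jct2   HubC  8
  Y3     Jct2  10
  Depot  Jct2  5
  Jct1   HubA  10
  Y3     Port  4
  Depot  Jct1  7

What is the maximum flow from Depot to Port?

Augment Depot→HubC→Port: bottleneck 3, flow now 3.
Augment Depot→Jct1→HubC→Port: bottleneck 6, flow now 9.
Augment Depot→Jct2→HubC→Port: bottleneck 2, flow now 11.
No augmenting path remains; maximum flow = 11.
In the residual graph, reachable from Depot: {Depot, Jct1, Jct2, HubA, HubC}.
Min-cut edges: HubC→Port (11); capacity 11 = 11.
This cut is saturated, so no flow can exceed 11.

11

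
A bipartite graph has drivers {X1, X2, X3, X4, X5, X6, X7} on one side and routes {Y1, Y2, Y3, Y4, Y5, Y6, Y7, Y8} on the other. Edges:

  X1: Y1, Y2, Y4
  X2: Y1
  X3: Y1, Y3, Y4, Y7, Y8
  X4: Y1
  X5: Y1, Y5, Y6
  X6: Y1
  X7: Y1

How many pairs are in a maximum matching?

Unit-capacity flow: source→left, listed edges, right→sink; max matching = max flow.
Augmenting path X1→Y1 (+1); matched 1.
Augmenting path X3→Y3 (+1); matched 2.
Augmenting path X5→Y5 (+1); matched 3.
Augmenting path X2→Y1→X1→Y2 (+1); matched 4.
No augmenting path remains; maximum matching = 4.
König certificate: {X1, X3, X5, Y1} is a vertex cover of size 4 (every listed pair touches it), so no matching can be larger.

4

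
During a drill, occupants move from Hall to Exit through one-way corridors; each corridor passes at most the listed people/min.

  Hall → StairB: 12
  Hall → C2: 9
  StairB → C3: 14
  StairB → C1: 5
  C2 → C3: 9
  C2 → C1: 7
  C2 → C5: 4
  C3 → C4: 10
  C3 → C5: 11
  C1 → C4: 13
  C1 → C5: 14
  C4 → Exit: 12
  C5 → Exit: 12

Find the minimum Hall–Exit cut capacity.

Augment Hall→C2→C5→Exit: bottleneck 4, flow now 4.
Augment Hall→StairB→C3→C4→Exit: bottleneck 10, flow now 14.
Augment Hall→StairB→C3→C5→Exit: bottleneck 2, flow now 16.
Augment Hall→C2→C3→C5→Exit: bottleneck 5, flow now 21.
No augmenting path remains; maximum flow = 21.
By max-flow min-cut, the minimum cut capacity equals the max flow.
In the residual graph, reachable from Hall: {Hall}.
Min-cut edges: Hall→StairB (12), Hall→C2 (9); capacity 12 + 9 = 21.

21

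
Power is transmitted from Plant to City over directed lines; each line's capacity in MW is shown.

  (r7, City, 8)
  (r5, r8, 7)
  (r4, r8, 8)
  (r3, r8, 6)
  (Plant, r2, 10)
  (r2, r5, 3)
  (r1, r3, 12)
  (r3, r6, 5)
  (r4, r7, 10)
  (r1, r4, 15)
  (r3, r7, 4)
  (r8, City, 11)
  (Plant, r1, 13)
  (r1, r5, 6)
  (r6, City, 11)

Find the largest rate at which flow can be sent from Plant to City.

16

Augment Plant→r1→r3→r6→City: bottleneck 5, flow now 5.
Augment Plant→r1→r3→r7→City: bottleneck 4, flow now 9.
Augment Plant→r1→r3→r8→City: bottleneck 3, flow now 12.
Augment Plant→r1→r4→r7→City: bottleneck 1, flow now 13.
Augment Plant→r2→r5→r8→City: bottleneck 3, flow now 16.
No augmenting path remains; maximum flow = 16.
In the residual graph, reachable from Plant: {Plant, r2}.
Min-cut edges: Plant→r1 (13), r2→r5 (3); capacity 13 + 3 = 16.
This cut is saturated, so no flow can exceed 16.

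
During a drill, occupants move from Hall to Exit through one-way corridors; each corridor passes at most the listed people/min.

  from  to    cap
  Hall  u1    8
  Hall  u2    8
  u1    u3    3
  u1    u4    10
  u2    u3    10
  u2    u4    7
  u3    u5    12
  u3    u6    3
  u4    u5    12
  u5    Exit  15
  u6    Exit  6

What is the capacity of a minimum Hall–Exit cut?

Augment Hall→u1→u3→u5→Exit: bottleneck 3, flow now 3.
Augment Hall→u1→u4→u5→Exit: bottleneck 5, flow now 8.
Augment Hall→u2→u3→u5→Exit: bottleneck 7, flow now 15.
Augment Hall→u2→u3→u6→Exit: bottleneck 1, flow now 16.
No augmenting path remains; maximum flow = 16.
By max-flow min-cut, the minimum cut capacity equals the max flow.
In the residual graph, reachable from Hall: {Hall}.
Min-cut edges: Hall→u1 (8), Hall→u2 (8); capacity 8 + 8 = 16.

16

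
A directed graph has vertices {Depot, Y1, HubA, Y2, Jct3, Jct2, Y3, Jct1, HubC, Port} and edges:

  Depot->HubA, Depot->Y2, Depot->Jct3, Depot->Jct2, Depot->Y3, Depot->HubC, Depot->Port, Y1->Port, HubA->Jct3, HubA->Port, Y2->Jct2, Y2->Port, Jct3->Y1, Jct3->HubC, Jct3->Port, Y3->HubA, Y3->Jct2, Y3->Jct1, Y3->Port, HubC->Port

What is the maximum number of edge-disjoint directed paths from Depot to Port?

6

Assign every edge capacity 1; by Menger, the answer equals the max flow.
Path Depot→Port (+1); total 1.
Path Depot→HubA→Port (+1); total 2.
Path Depot→Y2→Port (+1); total 3.
Path Depot→Jct3→Port (+1); total 4.
Path Depot→Y3→Port (+1); total 5.
Path Depot→HubC→Port (+1); total 6.
No residual Depot→Port path; max flow = 6.
Certifying cut of size 6: {Depot→HubA, Depot→HubC, Depot→Jct3, Depot→Port, Depot→Y2, Depot→Y3}.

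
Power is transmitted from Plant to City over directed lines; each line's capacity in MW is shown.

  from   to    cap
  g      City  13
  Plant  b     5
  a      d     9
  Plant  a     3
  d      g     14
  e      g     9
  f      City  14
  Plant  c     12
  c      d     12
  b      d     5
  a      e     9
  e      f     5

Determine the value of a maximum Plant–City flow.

16

Augment Plant→a→d→g→City: bottleneck 3, flow now 3.
Augment Plant→b→d→g→City: bottleneck 5, flow now 8.
Augment Plant→c→d→g→City: bottleneck 5, flow now 13.
Augment Plant→c→d→a→e→f→City: bottleneck 3, flow now 16. (uses reverse residual edge)
No augmenting path remains; maximum flow = 16.
In the residual graph, reachable from Plant: {Plant, b, c, d, g}.
Min-cut edges: Plant→a (3), g→City (13); capacity 3 + 13 = 16.
This cut is saturated, so no flow can exceed 16.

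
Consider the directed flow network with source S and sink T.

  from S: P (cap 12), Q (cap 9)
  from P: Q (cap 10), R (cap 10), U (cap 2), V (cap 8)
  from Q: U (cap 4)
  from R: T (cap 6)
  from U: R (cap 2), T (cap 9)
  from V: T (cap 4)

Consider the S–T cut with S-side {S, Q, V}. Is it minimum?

No — its capacity is 20, but the minimum cut has capacity 16.

Given cut capacity: 12 + 4 + 4 = 20.
Augment S→P→R→T: bottleneck 6, flow now 6.
Augment S→P→U→T: bottleneck 2, flow now 8.
Augment S→P→V→T: bottleneck 4, flow now 12.
Augment S→Q→U→T: bottleneck 4, flow now 16.
No augmenting path remains; maximum flow = 16.
In the residual graph, reachable from S: {S, Q}.
Min-cut edges: S→P (12), Q→U (4); capacity 12 + 4 = 16.
Cut capacity 20 exceeds the max flow 16, so it is not minimum.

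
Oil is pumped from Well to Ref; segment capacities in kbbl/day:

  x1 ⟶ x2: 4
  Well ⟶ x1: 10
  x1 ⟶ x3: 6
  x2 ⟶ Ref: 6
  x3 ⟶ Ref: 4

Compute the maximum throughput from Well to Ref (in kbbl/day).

Augment Well→x1→x2→Ref: bottleneck 4, flow now 4.
Augment Well→x1→x3→Ref: bottleneck 4, flow now 8.
No augmenting path remains; maximum flow = 8.
In the residual graph, reachable from Well: {Well, x1, x3}.
Min-cut edges: x1→x2 (4), x3→Ref (4); capacity 4 + 4 = 8.
This cut is saturated, so no flow can exceed 8.

8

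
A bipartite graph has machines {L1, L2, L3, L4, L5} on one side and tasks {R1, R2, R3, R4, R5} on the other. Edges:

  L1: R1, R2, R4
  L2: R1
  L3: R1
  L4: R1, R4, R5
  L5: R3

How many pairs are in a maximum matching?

4

Unit-capacity flow: source→left, listed edges, right→sink; max matching = max flow.
Augmenting path L1→R1 (+1); matched 1.
Augmenting path L4→R4 (+1); matched 2.
Augmenting path L5→R3 (+1); matched 3.
Augmenting path L2→R1→L1→R2 (+1); matched 4.
No augmenting path remains; maximum matching = 4.
König certificate: {L1, L4, L5, R1} is a vertex cover of size 4 (every listed pair touches it), so no matching can be larger.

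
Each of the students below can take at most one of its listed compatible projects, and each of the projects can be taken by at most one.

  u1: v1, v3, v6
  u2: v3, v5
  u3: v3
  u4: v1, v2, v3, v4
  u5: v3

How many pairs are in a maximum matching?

4

Unit-capacity flow: source→left, listed edges, right→sink; max matching = max flow.
Augmenting path u1→v1 (+1); matched 1.
Augmenting path u2→v3 (+1); matched 2.
Augmenting path u4→v2 (+1); matched 3.
Augmenting path u3→v3→u2→v5 (+1); matched 4.
No augmenting path remains; maximum matching = 4.
König certificate: {u1, u2, u4, v3} is a vertex cover of size 4 (every listed pair touches it), so no matching can be larger.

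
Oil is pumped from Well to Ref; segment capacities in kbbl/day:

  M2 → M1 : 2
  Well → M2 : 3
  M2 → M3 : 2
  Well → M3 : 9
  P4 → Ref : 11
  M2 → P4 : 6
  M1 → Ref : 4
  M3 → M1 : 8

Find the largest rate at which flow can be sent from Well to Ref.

Augment Well→M3→M1→Ref: bottleneck 4, flow now 4.
Augment Well→M2→P4→Ref: bottleneck 3, flow now 7.
No augmenting path remains; maximum flow = 7.
In the residual graph, reachable from Well: {Well, M3, M1}.
Min-cut edges: Well→M2 (3), M1→Ref (4); capacity 3 + 4 = 7.
This cut is saturated, so no flow can exceed 7.

7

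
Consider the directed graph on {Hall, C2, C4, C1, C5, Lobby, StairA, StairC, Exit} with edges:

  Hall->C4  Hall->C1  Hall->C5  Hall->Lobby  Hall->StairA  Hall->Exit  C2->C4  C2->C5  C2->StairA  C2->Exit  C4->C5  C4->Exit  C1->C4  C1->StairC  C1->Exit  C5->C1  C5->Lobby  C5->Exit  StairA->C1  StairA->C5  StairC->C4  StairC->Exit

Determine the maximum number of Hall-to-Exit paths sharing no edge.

Assign every edge capacity 1; by Menger, the answer equals the max flow.
Path Hall→Exit (+1); total 1.
Path Hall→C4→Exit (+1); total 2.
Path Hall→C1→Exit (+1); total 3.
Path Hall→C5→Exit (+1); total 4.
Path Hall→StairA→C1→StairC→Exit (+1); total 5.
No residual Hall→Exit path; max flow = 5.
Certifying cut of size 5: {Hall→C1, Hall→C4, Hall→C5, Hall→Exit, Hall→StairA}.

5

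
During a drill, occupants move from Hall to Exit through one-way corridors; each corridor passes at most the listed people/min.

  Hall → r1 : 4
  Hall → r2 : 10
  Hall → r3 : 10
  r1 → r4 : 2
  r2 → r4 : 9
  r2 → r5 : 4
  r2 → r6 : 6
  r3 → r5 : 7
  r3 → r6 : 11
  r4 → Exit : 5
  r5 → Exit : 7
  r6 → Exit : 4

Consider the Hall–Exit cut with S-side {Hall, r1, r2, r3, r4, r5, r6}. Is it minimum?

Given cut capacity: 5 + 7 + 4 = 16.
Augment Hall→r1→r4→Exit: bottleneck 2, flow now 2.
Augment Hall→r2→r4→Exit: bottleneck 3, flow now 5.
Augment Hall→r2→r5→Exit: bottleneck 4, flow now 9.
Augment Hall→r2→r6→Exit: bottleneck 3, flow now 12.
Augment Hall→r3→r5→Exit: bottleneck 3, flow now 15.
Augment Hall→r3→r6→Exit: bottleneck 1, flow now 16.
No augmenting path remains; maximum flow = 16.
Cut capacity 16 equals the max flow, so it is a minimum cut.

Yes — it is a minimum cut (capacity 16).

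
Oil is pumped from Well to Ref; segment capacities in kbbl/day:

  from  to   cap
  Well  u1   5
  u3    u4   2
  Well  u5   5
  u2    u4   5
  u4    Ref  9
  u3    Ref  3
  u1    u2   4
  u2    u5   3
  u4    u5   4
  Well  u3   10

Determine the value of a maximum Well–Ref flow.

Augment Well→u3→Ref: bottleneck 3, flow now 3.
Augment Well→u3→u4→Ref: bottleneck 2, flow now 5.
Augment Well→u1→u2→u4→Ref: bottleneck 4, flow now 9.
No augmenting path remains; maximum flow = 9.
In the residual graph, reachable from Well: {Well, u1, u3, u5}.
Min-cut edges: u1→u2 (4), u3→u4 (2), u3→Ref (3); capacity 4 + 2 + 3 = 9.
This cut is saturated, so no flow can exceed 9.

9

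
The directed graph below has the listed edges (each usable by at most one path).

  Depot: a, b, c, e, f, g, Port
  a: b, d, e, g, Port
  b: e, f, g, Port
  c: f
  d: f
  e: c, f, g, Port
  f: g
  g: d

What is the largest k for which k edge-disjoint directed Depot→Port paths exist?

4

Assign every edge capacity 1; by Menger, the answer equals the max flow.
Path Depot→Port (+1); total 1.
Path Depot→a→Port (+1); total 2.
Path Depot→b→Port (+1); total 3.
Path Depot→e→Port (+1); total 4.
No residual Depot→Port path; max flow = 4.
Certifying cut of size 4: {Depot→Port, Depot→a, Depot→b, Depot→e}.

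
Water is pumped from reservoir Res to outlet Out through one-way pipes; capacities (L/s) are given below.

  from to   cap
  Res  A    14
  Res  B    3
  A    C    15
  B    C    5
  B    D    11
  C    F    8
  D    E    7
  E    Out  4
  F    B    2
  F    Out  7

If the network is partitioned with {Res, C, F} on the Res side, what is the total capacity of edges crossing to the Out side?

Edges leaving {Res, C, F}: Res→A (14), Res→B (3), F→B (2), F→Out (7).
Cut capacity = 14 + 3 + 2 + 7 = 26.

26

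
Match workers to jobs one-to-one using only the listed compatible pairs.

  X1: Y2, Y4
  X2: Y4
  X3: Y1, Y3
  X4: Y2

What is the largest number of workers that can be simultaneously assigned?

Unit-capacity flow: source→left, listed edges, right→sink; max matching = max flow.
Augmenting path X1→Y2 (+1); matched 1.
Augmenting path X2→Y4 (+1); matched 2.
Augmenting path X3→Y1 (+1); matched 3.
No augmenting path remains; maximum matching = 3.
König certificate: {X3, Y2, Y4} is a vertex cover of size 3 (every listed pair touches it), so no matching can be larger.

3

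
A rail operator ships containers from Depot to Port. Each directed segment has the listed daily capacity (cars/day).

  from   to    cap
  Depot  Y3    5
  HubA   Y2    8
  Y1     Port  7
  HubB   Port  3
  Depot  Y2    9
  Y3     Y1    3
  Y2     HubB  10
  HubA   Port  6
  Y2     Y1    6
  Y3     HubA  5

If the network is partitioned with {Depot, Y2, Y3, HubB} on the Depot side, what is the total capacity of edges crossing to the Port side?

Edges leaving {Depot, Y2, Y3, HubB}: Y2→Y1 (6), Y3→Y1 (3), Y3→HubA (5), HubB→Port (3).
Cut capacity = 6 + 3 + 5 + 3 = 17.

17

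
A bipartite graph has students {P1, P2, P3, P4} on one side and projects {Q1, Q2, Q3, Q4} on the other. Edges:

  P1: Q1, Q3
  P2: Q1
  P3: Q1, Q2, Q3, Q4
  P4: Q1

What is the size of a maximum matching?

Unit-capacity flow: source→left, listed edges, right→sink; max matching = max flow.
Augmenting path P1→Q1 (+1); matched 1.
Augmenting path P3→Q2 (+1); matched 2.
Augmenting path P2→Q1→P1→Q3 (+1); matched 3.
No augmenting path remains; maximum matching = 3.
König certificate: {P1, P3, Q1} is a vertex cover of size 3 (every listed pair touches it), so no matching can be larger.

3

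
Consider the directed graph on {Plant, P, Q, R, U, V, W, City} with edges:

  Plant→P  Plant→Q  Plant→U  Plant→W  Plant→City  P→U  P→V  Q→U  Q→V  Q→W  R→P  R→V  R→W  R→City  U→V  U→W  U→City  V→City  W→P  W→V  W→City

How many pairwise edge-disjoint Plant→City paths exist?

Assign every edge capacity 1; by Menger, the answer equals the max flow.
Path Plant→City (+1); total 1.
Path Plant→U→City (+1); total 2.
Path Plant→W→City (+1); total 3.
Path Plant→P→V→City (+1); total 4.
No residual Plant→City path; max flow = 4.
Certifying cut of size 4: {Plant→City, U→City, V→City, W→City}.

4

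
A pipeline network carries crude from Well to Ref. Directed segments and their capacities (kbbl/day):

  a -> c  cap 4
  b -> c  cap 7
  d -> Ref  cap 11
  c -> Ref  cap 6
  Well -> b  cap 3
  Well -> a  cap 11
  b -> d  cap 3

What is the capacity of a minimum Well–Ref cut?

7

Augment Well→a→c→Ref: bottleneck 4, flow now 4.
Augment Well→b→c→Ref: bottleneck 2, flow now 6.
Augment Well→b→d→Ref: bottleneck 1, flow now 7.
No augmenting path remains; maximum flow = 7.
By max-flow min-cut, the minimum cut capacity equals the max flow.
In the residual graph, reachable from Well: {Well, a}.
Min-cut edges: Well→b (3), a→c (4); capacity 3 + 4 = 7.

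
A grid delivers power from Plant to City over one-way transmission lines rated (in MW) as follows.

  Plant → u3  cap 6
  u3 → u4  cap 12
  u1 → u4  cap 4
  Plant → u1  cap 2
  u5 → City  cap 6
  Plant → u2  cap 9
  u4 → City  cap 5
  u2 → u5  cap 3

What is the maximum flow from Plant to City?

8

Augment Plant→u1→u4→City: bottleneck 2, flow now 2.
Augment Plant→u2→u5→City: bottleneck 3, flow now 5.
Augment Plant→u3→u4→City: bottleneck 3, flow now 8.
No augmenting path remains; maximum flow = 8.
In the residual graph, reachable from Plant: {Plant, u1, u2, u3, u4}.
Min-cut edges: u2→u5 (3), u4→City (5); capacity 3 + 5 = 8.
This cut is saturated, so no flow can exceed 8.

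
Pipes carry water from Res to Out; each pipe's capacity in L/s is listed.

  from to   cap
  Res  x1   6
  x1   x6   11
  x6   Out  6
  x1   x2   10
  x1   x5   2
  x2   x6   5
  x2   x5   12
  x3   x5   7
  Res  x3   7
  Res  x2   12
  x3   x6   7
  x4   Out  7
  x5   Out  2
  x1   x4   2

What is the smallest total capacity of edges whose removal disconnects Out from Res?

Augment Res→x1→x4→Out: bottleneck 2, flow now 2.
Augment Res→x1→x5→Out: bottleneck 2, flow now 4.
Augment Res→x1→x6→Out: bottleneck 2, flow now 6.
Augment Res→x2→x6→Out: bottleneck 4, flow now 10.
No augmenting path remains; maximum flow = 10.
By max-flow min-cut, the minimum cut capacity equals the max flow.
In the residual graph, reachable from Res: {Res, x1, x2, x3, x5, x6}.
Min-cut edges: x1→x4 (2), x5→Out (2), x6→Out (6); capacity 2 + 2 + 6 = 10.

10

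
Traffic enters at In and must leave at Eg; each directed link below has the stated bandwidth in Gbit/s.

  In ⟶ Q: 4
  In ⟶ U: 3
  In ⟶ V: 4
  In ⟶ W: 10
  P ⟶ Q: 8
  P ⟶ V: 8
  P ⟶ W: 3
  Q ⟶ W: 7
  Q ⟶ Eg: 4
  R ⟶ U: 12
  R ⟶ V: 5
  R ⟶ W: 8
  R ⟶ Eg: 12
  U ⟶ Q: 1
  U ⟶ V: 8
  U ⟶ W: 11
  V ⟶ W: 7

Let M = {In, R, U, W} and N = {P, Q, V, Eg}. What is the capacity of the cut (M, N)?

34

Edges leaving {In, R, U, W}: In→Q (4), In→V (4), R→V (5), R→Eg (12), U→Q (1), U→V (8).
Cut capacity = 4 + 4 + 5 + 12 + 1 + 8 = 34.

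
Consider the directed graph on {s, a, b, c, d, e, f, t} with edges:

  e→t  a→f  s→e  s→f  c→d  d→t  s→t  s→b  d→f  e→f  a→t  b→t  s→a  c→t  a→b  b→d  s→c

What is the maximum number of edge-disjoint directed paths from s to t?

5

Assign every edge capacity 1; by Menger, the answer equals the max flow.
Path s→t (+1); total 1.
Path s→a→t (+1); total 2.
Path s→b→t (+1); total 3.
Path s→c→t (+1); total 4.
Path s→e→t (+1); total 5.
No residual s→t path; max flow = 5.
Certifying cut of size 5: {s→a, s→b, s→c, s→e, s→t}.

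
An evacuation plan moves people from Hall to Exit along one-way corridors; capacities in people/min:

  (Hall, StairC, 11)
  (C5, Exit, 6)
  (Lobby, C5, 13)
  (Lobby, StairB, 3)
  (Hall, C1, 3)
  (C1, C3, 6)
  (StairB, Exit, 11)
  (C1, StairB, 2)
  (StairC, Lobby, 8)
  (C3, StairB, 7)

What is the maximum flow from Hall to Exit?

11

Augment Hall→C1→StairB→Exit: bottleneck 2, flow now 2.
Augment Hall→C1→C3→StairB→Exit: bottleneck 1, flow now 3.
Augment Hall→StairC→Lobby→C5→Exit: bottleneck 6, flow now 9.
Augment Hall→StairC→Lobby→StairB→Exit: bottleneck 2, flow now 11.
No augmenting path remains; maximum flow = 11.
In the residual graph, reachable from Hall: {Hall, StairC}.
Min-cut edges: Hall→C1 (3), StairC→Lobby (8); capacity 3 + 8 = 11.
This cut is saturated, so no flow can exceed 11.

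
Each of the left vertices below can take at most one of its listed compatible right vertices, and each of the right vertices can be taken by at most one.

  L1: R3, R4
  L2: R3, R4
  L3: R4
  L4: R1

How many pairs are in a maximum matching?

Unit-capacity flow: source→left, listed edges, right→sink; max matching = max flow.
Augmenting path L1→R3 (+1); matched 1.
Augmenting path L2→R4 (+1); matched 2.
Augmenting path L4→R1 (+1); matched 3.
No augmenting path remains; maximum matching = 3.
König certificate: {L4, R3, R4} is a vertex cover of size 3 (every listed pair touches it), so no matching can be larger.

3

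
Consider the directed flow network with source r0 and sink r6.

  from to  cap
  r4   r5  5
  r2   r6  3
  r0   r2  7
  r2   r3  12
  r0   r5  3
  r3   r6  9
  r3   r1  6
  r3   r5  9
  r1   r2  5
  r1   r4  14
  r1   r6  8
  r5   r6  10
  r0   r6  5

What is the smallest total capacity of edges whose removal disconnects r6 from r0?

15

Augment r0→r6: bottleneck 5, flow now 5.
Augment r0→r2→r6: bottleneck 3, flow now 8.
Augment r0→r5→r6: bottleneck 3, flow now 11.
Augment r0→r2→r3→r6: bottleneck 4, flow now 15.
No augmenting path remains; maximum flow = 15.
By max-flow min-cut, the minimum cut capacity equals the max flow.
In the residual graph, reachable from r0: {r0}.
Min-cut edges: r0→r2 (7), r0→r5 (3), r0→r6 (5); capacity 7 + 3 + 5 = 15.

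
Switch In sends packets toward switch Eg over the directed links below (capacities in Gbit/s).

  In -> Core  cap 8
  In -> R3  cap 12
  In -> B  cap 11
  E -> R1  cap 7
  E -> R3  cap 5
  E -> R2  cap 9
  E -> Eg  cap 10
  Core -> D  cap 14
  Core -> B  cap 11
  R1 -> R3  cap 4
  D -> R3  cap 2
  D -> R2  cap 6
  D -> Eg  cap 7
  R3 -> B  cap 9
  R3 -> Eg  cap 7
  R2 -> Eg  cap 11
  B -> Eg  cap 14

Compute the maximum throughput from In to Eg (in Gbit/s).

29

Augment In→R3→Eg: bottleneck 7, flow now 7.
Augment In→B→Eg: bottleneck 11, flow now 18.
Augment In→Core→D→Eg: bottleneck 7, flow now 25.
Augment In→Core→B→Eg: bottleneck 1, flow now 26.
Augment In→R3→B→Eg: bottleneck 2, flow now 28.
Augment In→R3→B→Core→D→R2→Eg: bottleneck 1, flow now 29. (uses reverse residual edge)
No augmenting path remains; maximum flow = 29.
In the residual graph, reachable from In: {In, R3, B}.
Min-cut edges: In→Core (8), R3→Eg (7), B→Eg (14); capacity 8 + 7 + 14 = 29.
This cut is saturated, so no flow can exceed 29.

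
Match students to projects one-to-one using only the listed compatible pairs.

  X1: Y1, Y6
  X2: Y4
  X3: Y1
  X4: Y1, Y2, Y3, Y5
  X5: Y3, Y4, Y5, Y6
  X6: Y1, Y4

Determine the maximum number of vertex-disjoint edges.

Unit-capacity flow: source→left, listed edges, right→sink; max matching = max flow.
Augmenting path X1→Y1 (+1); matched 1.
Augmenting path X2→Y4 (+1); matched 2.
Augmenting path X4→Y2 (+1); matched 3.
Augmenting path X5→Y3 (+1); matched 4.
Augmenting path X3→Y1→X1→Y6 (+1); matched 5.
No augmenting path remains; maximum matching = 5.
König certificate: {X1, X4, X5, Y1, Y4} is a vertex cover of size 5 (every listed pair touches it), so no matching can be larger.

5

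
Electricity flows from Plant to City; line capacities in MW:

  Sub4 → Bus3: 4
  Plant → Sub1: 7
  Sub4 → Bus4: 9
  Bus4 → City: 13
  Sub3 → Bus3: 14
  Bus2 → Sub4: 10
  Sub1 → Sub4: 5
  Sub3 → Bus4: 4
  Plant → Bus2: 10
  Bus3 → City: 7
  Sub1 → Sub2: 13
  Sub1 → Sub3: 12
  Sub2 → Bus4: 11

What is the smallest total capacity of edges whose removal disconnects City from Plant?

17

Augment Plant→Bus2→Sub4→Bus3→City: bottleneck 4, flow now 4.
Augment Plant→Bus2→Sub4→Bus4→City: bottleneck 6, flow now 10.
Augment Plant→Sub1→Sub3→Bus3→City: bottleneck 3, flow now 13.
Augment Plant→Sub1→Sub3→Bus4→City: bottleneck 4, flow now 17.
No augmenting path remains; maximum flow = 17.
By max-flow min-cut, the minimum cut capacity equals the max flow.
In the residual graph, reachable from Plant: {Plant}.
Min-cut edges: Plant→Bus2 (10), Plant→Sub1 (7); capacity 10 + 7 = 17.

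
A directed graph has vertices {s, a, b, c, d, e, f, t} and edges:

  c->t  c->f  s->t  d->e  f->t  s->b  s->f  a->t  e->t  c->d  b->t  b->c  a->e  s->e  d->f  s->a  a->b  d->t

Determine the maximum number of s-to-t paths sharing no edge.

Assign every edge capacity 1; by Menger, the answer equals the max flow.
Path s→t (+1); total 1.
Path s→a→t (+1); total 2.
Path s→b→t (+1); total 3.
Path s→e→t (+1); total 4.
Path s→f→t (+1); total 5.
No residual s→t path; max flow = 5.
Certifying cut of size 5: {s→a, s→b, s→e, s→f, s→t}.

5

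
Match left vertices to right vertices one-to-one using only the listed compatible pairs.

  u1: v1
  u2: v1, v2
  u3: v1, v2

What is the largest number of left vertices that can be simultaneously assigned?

Unit-capacity flow: source→left, listed edges, right→sink; max matching = max flow.
Augmenting path u1→v1 (+1); matched 1.
Augmenting path u2→v2 (+1); matched 2.
No augmenting path remains; maximum matching = 2.
König certificate: {v1, v2} is a vertex cover of size 2 (every listed pair touches it), so no matching can be larger.

2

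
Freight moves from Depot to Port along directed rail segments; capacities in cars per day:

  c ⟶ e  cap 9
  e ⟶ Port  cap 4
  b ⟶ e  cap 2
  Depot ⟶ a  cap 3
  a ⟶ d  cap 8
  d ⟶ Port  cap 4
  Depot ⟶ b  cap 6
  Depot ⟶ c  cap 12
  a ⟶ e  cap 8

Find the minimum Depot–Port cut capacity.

Augment Depot→a→d→Port: bottleneck 3, flow now 3.
Augment Depot→b→e→Port: bottleneck 2, flow now 5.
Augment Depot→c→e→Port: bottleneck 2, flow now 7.
No augmenting path remains; maximum flow = 7.
By max-flow min-cut, the minimum cut capacity equals the max flow.
In the residual graph, reachable from Depot: {Depot, b, c, e}.
Min-cut edges: Depot→a (3), e→Port (4); capacity 3 + 4 = 7.

7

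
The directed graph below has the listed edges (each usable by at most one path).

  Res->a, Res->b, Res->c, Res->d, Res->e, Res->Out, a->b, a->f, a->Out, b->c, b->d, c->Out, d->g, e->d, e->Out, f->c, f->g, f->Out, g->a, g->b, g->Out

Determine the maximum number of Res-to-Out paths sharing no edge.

5

Assign every edge capacity 1; by Menger, the answer equals the max flow.
Path Res→Out (+1); total 1.
Path Res→a→Out (+1); total 2.
Path Res→c→Out (+1); total 3.
Path Res→e→Out (+1); total 4.
Path Res→d→g→Out (+1); total 5.
No residual Res→Out path; max flow = 5.
Certifying cut of size 5: {Res→Out, Res→a, Res→e, c→Out, d→g}.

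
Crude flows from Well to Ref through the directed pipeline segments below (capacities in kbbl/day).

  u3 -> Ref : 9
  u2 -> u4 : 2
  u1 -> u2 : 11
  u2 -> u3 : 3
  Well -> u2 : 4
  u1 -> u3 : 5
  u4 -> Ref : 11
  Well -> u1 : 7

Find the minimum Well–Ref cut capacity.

Augment Well→u1→u3→Ref: bottleneck 5, flow now 5.
Augment Well→u2→u3→Ref: bottleneck 3, flow now 8.
Augment Well→u2→u4→Ref: bottleneck 1, flow now 9.
Augment Well→u1→u2→u4→Ref: bottleneck 1, flow now 10.
No augmenting path remains; maximum flow = 10.
By max-flow min-cut, the minimum cut capacity equals the max flow.
In the residual graph, reachable from Well: {Well, u1, u2}.
Min-cut edges: u1→u3 (5), u2→u3 (3), u2→u4 (2); capacity 5 + 3 + 2 = 10.

10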